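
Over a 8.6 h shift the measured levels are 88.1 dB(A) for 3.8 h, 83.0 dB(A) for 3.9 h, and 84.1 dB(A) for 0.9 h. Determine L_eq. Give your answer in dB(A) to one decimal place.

86.0 dB(A)

Weight each interval's intensity by its duration and average over T = 8.6 h:
Σ tᵢ·10^(Lᵢ/10) = 3.8·10^(88.1/10) + 3.9·10^(83.0/10) + 0.9·10^(84.1/10) = 3.463e+09.
L_eq = 10·log₁₀(3.463e+09/8.6) = 86.05 dB(A).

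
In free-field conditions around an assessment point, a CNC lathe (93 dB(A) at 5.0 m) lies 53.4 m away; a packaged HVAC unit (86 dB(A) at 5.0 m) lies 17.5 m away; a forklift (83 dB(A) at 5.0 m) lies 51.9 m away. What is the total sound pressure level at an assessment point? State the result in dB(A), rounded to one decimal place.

Apply inverse-square spreading to bring every level to the receiver, then sum 10^(L/10).
CNC lathe: 93 − 20·log₁₀(53.4/5.0) = 93 − 20.57 = 72.43 dB(A).
packaged HVAC unit: 86 − 20·log₁₀(17.5/5.0) = 86 − 10.88 = 75.12 dB(A).
forklift: 83 − 20·log₁₀(51.9/5.0) = 83 − 20.32 = 62.68 dB(A).
Σ 10^(L/10) = 5.184e+07 → L_total = 10·log₁₀(5.184e+07) = 77.15 dB(A).

77.1 dB(A)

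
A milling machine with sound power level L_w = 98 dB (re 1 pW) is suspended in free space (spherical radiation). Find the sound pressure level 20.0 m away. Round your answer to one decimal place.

61.0 dB

Free-field spherical radiation: L_p = L_w − 10·log₁₀(4π·r²), r = 20.0 m.
4π·r² = 5027 m², 10·log₁₀ of that is 37.013 dB.
L_p = 98 − 37.013 = 60.99 dB.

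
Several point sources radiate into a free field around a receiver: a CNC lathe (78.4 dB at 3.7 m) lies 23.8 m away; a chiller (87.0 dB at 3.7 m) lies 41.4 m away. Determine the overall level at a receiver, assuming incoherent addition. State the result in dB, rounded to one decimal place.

67.5 dB

First find each source's level at the receiver (point-source: −20·log₁₀(r/r_ref)), then combine on an intensity basis.
CNC lathe: 78.4 − 20·log₁₀(23.8/3.7) = 78.4 − 16.17 = 62.23 dB.
chiller: 87.0 − 20·log₁₀(41.4/3.7) = 87.0 − 20.98 = 66.02 dB.
Σ 10^(L/10) = 5.675e+06 → L_total = 10·log₁₀(5.675e+06) = 67.54 dB.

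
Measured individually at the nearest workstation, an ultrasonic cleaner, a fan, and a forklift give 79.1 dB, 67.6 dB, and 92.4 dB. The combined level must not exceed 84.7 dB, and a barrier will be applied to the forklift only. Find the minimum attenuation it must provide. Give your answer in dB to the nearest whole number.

9 dB

The untreated sources together contribute 10^(79.1/10) + 10^(67.6/10) = 8.704e+07, i.e. 79.40 dB.
To meet 84.7 dB overall, the treated forklift may contribute at most 10^(84.7/10) − 8.704e+07 = 2.081e+08, i.e. 83.18 dB.
So the forklift must be reduced from 92.4 to 83.18 dB: IL = 9.22 dB.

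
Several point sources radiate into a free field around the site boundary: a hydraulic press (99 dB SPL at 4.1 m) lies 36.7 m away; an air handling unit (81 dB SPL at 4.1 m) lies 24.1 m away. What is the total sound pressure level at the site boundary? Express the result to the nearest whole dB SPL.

80 dB SPL

Apply inverse-square spreading to bring every level to the receiver, then sum 10^(L/10).
hydraulic press: 99 − 20·log₁₀(36.7/4.1) = 99 − 19.04 = 79.96 dB SPL.
air handling unit: 81 − 20·log₁₀(24.1/4.1) = 81 − 15.38 = 65.62 dB SPL.
Σ 10^(L/10) = 1.028e+08 → L_total = 10·log₁₀(1.028e+08) = 80.12 dB SPL.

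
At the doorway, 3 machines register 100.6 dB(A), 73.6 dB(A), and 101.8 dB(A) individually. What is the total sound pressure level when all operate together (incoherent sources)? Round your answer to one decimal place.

For uncorrelated sources the intensities add, so convert each level to linear form, sum, and take 10·log₁₀ of the total.
Σ 10^(L/10) = 10^(100.6/10) + 10^(73.6/10) + 10^(101.8/10) = 2.664e+10.
L_total = 10·log₁₀(2.664e+10) = 104.26 dB(A).

104.3 dB(A)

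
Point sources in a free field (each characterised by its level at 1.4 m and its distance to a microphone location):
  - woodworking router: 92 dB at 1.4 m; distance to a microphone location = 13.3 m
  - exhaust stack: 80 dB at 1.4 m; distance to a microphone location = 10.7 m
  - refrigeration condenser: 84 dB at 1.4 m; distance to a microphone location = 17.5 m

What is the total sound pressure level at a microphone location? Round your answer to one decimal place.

73.2 dB

Propagate each source to the receiver with L = L_ref − 20·log₁₀(r/r_ref), then add intensities.
woodworking router: 92 − 20·log₁₀(13.3/1.4) = 92 − 19.55 = 72.45 dB.
exhaust stack: 80 − 20·log₁₀(10.7/1.4) = 80 − 17.67 = 62.33 dB.
refrigeration condenser: 84 − 20·log₁₀(17.5/1.4) = 84 − 21.94 = 62.06 dB.
Σ 10^(L/10) = 2.088e+07 → L_total = 10·log₁₀(2.088e+07) = 73.20 dB.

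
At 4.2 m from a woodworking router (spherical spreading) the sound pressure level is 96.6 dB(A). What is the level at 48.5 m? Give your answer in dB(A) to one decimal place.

Point-source attenuation: ΔL = 20·log₁₀(r₂/r₁) = 20·log₁₀(48.5/4.2) = 21.250 dB.
L₂ = 96.6 − 20·log₁₀(48.5/4.2) = 96.6 − 21.250 = 75.35 dB(A).

75.4 dB(A)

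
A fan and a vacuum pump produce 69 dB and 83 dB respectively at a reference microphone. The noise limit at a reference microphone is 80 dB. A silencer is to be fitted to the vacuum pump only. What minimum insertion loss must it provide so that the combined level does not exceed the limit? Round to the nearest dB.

Fixed contribution from the other source: Σ 10^(L/10) = 10^(69/10) = 7.943e+06 (69.00 dB).
The limit corresponds to 10^(80/10) = 1.000e+08; subtracting the fixed part leaves 9.206e+07 for the vacuum pump, i.e. 79.64 dB.
So the vacuum pump must be reduced from 83 to 79.64 dB: IL = 3.36 dB.

3 dB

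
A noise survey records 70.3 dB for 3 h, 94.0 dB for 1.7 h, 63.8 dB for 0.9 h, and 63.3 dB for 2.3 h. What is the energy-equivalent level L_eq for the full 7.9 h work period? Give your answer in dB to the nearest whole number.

Weight each interval's intensity by its duration and average over T = 7.9 h:
Σ tᵢ·10^(Lᵢ/10) = 3·10^(70.3/10) + 1.7·10^(94.0/10) + 0.9·10^(63.8/10) + 2.3·10^(63.3/10) = 4.309e+09.
L_eq = 10·log₁₀(4.309e+09/7.9) = 87.37 dB.

87 dB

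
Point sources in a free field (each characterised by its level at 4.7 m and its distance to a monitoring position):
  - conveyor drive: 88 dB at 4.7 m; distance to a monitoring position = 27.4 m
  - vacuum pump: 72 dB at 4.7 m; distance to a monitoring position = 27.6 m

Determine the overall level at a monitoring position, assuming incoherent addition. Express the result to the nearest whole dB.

73 dB

Apply inverse-square spreading to bring every level to the receiver, then sum 10^(L/10).
conveyor drive: 88 − 20·log₁₀(27.4/4.7) = 88 − 15.31 = 72.69 dB.
vacuum pump: 72 − 20·log₁₀(27.6/4.7) = 72 − 15.38 = 56.62 dB.
Σ 10^(L/10) = 1.902e+07 → L_total = 10·log₁₀(1.902e+07) = 72.79 dB.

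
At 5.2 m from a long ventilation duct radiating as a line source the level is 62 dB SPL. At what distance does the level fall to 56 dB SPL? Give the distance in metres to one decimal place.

Line-source spreading drops the level by 10·log₁₀(r₂/r₁); inverting, r₂/r₁ = 10^(ΔL/10).
r₂ = 5.2·10^((62−56)/10) = 5.2·10^(6.0/10) = 20.70 m.

20.7 m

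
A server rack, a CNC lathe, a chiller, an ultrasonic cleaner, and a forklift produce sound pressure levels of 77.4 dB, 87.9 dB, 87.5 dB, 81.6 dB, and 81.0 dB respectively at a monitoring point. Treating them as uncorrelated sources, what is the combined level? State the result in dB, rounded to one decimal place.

For uncorrelated sources the intensities add, so convert each level to linear form, sum, and take 10·log₁₀ of the total.
Σ 10^(L/10) = 10^(77.4/10) + 10^(87.9/10) + 10^(87.5/10) + 10^(81.6/10) + 10^(81.0/10) = 1.504e+09.
L_total = 10·log₁₀(1.504e+09) = 91.77 dB.

91.8 dB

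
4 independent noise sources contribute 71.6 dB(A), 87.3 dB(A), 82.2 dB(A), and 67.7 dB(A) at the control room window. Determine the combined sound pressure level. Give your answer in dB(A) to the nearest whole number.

89 dB(A)

Incoherent sources combine by intensity addition: L_total = 10·log₁₀(Σ 10^(L_i/10)).
Σ 10^(L/10) = 10^(71.6/10) + 10^(87.3/10) + 10^(82.2/10) + 10^(67.7/10) = 7.233e+08.
L_total = 10·log₁₀(7.233e+08) = 88.59 dB(A).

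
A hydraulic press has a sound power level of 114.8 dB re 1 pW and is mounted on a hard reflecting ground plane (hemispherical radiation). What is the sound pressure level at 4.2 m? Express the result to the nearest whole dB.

The power spreads over a hemisphere of area 2π·r², so L_p = L_w − 10·log₁₀(2π·r²).
2π·r² = 110.8 m², 10·log₁₀ of that is 20.447 dB.
L_p = 114.8 − 20.447 = 94.35 dB.

94 dB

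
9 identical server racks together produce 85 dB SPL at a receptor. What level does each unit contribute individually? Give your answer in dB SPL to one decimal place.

9 equal contributions raise the level by 10·log₁₀ 9 = 9.542 dB, so each unit alone gives 85 − 9.542.

75.5 dB SPL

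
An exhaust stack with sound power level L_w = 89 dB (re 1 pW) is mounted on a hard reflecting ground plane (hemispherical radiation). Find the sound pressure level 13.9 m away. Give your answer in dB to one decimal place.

L_p = L_w − 10·log₁₀(2π·r²) with r = 13.9 m.
2π·r² = 1214 m², 10·log₁₀ of that is 30.842 dB.
L_p = 89 − 30.842 = 58.16 dB.

58.2 dB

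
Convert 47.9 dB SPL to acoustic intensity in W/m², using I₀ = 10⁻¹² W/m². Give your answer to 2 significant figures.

6.2e-08 W/m²

I/I₀ = 10^(47.9/10) = 6.166e+04, so I = 6.166e+04 × 10⁻¹² W/m².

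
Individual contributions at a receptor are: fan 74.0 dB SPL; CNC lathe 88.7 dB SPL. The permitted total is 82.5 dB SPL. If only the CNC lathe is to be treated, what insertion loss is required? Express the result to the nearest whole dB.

Everything except the CNC lathe sums to 10^(74.0/10) = 2.512e+07 in linear terms, 74.00 dB SPL.
To meet 82.5 dB SPL overall, the treated CNC lathe may contribute at most 10^(82.5/10) − 2.512e+07 = 1.527e+08, i.e. 81.84 dB SPL.
Required insertion loss = 88.7 − 81.84 = 6.86 dB.

7 dB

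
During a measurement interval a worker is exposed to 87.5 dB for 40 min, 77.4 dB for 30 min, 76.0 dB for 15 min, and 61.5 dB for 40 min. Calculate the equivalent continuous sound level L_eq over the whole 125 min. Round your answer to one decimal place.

L_eq = 10·log₁₀[(1/T)·Σ tᵢ·10^(Lᵢ/10)] with T = 125 min.
Σ tᵢ·10^(Lᵢ/10) = 40·10^(87.5/10) + 30·10^(77.4/10) + 15·10^(76.0/10) + 40·10^(61.5/10) = 2.480e+10.
L_eq = 10·log₁₀(2.480e+10/125) = 82.97 dB.

83.0 dB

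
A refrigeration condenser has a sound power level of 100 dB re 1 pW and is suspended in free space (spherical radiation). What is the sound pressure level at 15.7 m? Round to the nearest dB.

65 dB

L_p = L_w − 10·log₁₀(4π·r²) with r = 15.7 m.
4π·r² = 3097 m², 10·log₁₀ of that is 34.910 dB.
L_p = 100 − 34.910 = 65.09 dB.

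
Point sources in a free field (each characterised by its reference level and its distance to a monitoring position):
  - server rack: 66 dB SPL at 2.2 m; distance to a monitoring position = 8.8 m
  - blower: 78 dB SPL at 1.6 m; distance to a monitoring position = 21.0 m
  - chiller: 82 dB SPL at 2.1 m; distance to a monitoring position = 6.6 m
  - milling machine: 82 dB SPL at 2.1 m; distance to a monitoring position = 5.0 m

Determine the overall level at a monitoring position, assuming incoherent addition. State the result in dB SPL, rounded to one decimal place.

Apply inverse-square spreading to bring every level to the receiver, then sum 10^(L/10).
server rack: 66 − 20·log₁₀(8.8/2.2) = 66 − 12.04 = 53.96 dB SPL.
blower: 78 − 20·log₁₀(21.0/1.6) = 78 − 22.36 = 55.64 dB SPL.
chiller: 82 − 20·log₁₀(6.6/2.1) = 82 − 9.95 = 72.05 dB SPL.
milling machine: 82 − 20·log₁₀(5.0/2.1) = 82 − 7.54 = 74.46 dB SPL.
Σ 10^(L/10) = 4.462e+07 → L_total = 10·log₁₀(4.462e+07) = 76.50 dB SPL.

76.5 dB SPL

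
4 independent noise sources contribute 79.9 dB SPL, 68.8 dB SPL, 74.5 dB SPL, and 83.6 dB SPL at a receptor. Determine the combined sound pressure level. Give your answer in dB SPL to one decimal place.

Incoherent sources combine by intensity addition: L_total = 10·log₁₀(Σ 10^(L_i/10)).
Σ 10^(L/10) = 10^(79.9/10) + 10^(68.8/10) + 10^(74.5/10) + 10^(83.6/10) = 3.626e+08.
L_total = 10·log₁₀(3.626e+08) = 85.59 dB SPL.

85.6 dB SPL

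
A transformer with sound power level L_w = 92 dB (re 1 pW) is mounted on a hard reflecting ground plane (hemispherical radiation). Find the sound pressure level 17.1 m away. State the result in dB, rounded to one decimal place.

59.4 dB

Free-field hemispherical radiation: L_p = L_w − 10·log₁₀(2π·r²), r = 17.1 m.
2π·r² = 1837 m², 10·log₁₀ of that is 32.642 dB.
L_p = 92 − 32.642 = 59.36 dB.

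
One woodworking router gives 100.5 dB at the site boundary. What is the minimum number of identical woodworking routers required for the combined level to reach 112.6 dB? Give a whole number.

Need L₁ + 10·log₁₀ N ≥ 112.6, i.e. log₁₀ N ≥ 1.21.
N ≥ 10^(12.1/10) = 16.218, so N = 17.

17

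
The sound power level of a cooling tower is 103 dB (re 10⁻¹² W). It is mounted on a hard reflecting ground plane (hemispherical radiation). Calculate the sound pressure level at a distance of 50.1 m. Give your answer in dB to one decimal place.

61.0 dB

The power spreads over a hemisphere of area 2π·r², so L_p = L_w − 10·log₁₀(2π·r²).
2π·r² = 1.577e+04 m², 10·log₁₀ of that is 41.979 dB.
L_p = 103 − 41.979 = 61.02 dB.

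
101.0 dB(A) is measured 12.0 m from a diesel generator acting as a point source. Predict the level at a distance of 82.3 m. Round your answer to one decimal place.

For a point source, L₂ = L₁ − 20·log₁₀(r₂/r₁).
L₂ = 101.0 − 20·log₁₀(82.3/12.0) = 101.0 − 16.724 = 84.28 dB(A).

84.3 dB(A)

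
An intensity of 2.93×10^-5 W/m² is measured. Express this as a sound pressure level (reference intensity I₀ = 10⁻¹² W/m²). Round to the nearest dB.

L = 10·log₁₀(I/I₀) = 10·log₁₀(2.93×10^-5/10⁻¹²) = 10·log₁₀(2.93×10^7).
L = 10·(0.4669 + 7) = 74.67 dB.

75 dB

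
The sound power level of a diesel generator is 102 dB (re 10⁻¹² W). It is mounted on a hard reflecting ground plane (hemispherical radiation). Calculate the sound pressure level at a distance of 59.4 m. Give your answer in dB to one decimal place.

The power spreads over a hemisphere of area 2π·r², so L_p = L_w − 10·log₁₀(2π·r²).
2π·r² = 2.217e+04 m², 10·log₁₀ of that is 43.458 dB.
L_p = 102 − 43.458 = 58.54 dB.

58.5 dB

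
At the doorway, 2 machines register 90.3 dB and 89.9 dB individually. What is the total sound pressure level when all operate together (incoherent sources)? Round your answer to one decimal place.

93.1 dB

For uncorrelated sources the intensities add, so convert each level to linear form, sum, and take 10·log₁₀ of the total.
Σ 10^(L/10) = 10^(90.3/10) + 10^(89.9/10) = 2.049e+09.
L_total = 10·log₁₀(2.049e+09) = 93.11 dB.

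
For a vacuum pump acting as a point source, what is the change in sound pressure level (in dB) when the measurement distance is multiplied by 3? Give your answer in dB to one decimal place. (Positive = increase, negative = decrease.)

A point source loses 6 dB per doubling of distance; generally ΔL = −20·log₁₀(r₂/r₁).
ΔL = −20·log₁₀(3) = -9.54 dB.

-9.5 dB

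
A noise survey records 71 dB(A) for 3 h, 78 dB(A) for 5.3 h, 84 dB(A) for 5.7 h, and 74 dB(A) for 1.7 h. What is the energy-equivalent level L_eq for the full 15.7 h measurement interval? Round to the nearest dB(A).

L_eq = 10·log₁₀[(1/T)·Σ tᵢ·10^(Lᵢ/10)] with T = 15.7 h.
Σ tᵢ·10^(Lᵢ/10) = 3·10^(71/10) + 5.3·10^(78/10) + 5.7·10^(84/10) + 1.7·10^(74/10) = 1.847e+09.
L_eq = 10·log₁₀(1.847e+09/15.7) = 80.70 dB(A).

81 dB(A)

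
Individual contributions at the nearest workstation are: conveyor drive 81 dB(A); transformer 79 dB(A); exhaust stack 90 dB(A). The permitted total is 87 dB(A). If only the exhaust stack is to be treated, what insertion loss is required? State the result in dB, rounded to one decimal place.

Everything except the exhaust stack sums to 10^(81/10) + 10^(79/10) = 2.053e+08 in linear terms, 83.12 dB(A).
To meet 87 dB(A) overall, the treated exhaust stack may contribute at most 10^(87/10) − 2.053e+08 = 2.959e+08, i.e. 84.71 dB(A).
Required insertion loss = 90 − 84.71 = 5.29 dB.

5.3 dB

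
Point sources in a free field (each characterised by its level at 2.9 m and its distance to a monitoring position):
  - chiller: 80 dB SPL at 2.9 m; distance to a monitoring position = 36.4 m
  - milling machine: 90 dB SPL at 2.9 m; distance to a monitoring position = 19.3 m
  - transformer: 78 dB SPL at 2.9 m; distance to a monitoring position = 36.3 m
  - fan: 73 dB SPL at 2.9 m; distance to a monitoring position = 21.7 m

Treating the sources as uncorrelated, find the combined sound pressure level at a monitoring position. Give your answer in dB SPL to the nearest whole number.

74 dB SPL

Apply inverse-square spreading to bring every level to the receiver, then sum 10^(L/10).
chiller: 80 − 20·log₁₀(36.4/2.9) = 80 − 21.97 = 58.03 dB SPL.
milling machine: 90 − 20·log₁₀(19.3/2.9) = 90 − 16.46 = 73.54 dB SPL.
transformer: 78 − 20·log₁₀(36.3/2.9) = 78 − 21.95 = 56.05 dB SPL.
fan: 73 − 20·log₁₀(21.7/2.9) = 73 − 17.48 = 55.52 dB SPL.
Σ 10^(L/10) = 2.397e+07 → L_total = 10·log₁₀(2.397e+07) = 73.80 dB SPL.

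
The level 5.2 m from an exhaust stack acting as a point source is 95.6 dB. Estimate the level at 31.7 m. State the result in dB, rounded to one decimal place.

79.9 dB

Point-source attenuation: ΔL = 20·log₁₀(r₂/r₁) = 20·log₁₀(31.7/5.2) = 15.701 dB.
L₂ = 95.6 − 20·log₁₀(31.7/5.2) = 95.6 − 15.701 = 79.90 dB.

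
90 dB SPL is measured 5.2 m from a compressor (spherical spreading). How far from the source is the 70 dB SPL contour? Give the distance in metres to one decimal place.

For a point source L₁ − L₂ = 20·log₁₀(r₂/r₁), so r₂ = r₁·10^((L₁−L₂)/20).
r₂ = 5.2·10^((90−70)/20) = 5.2·10^(20.0/20) = 52.00 m.

52.0 m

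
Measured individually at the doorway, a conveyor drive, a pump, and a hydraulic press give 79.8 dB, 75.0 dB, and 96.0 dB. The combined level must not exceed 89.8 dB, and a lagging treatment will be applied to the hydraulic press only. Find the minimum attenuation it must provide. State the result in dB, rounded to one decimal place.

Everything except the hydraulic press sums to 10^(79.8/10) + 10^(75.0/10) = 1.271e+08 in linear terms, 81.04 dB.
To meet 89.8 dB overall, the treated hydraulic press may contribute at most 10^(89.8/10) − 1.271e+08 = 8.279e+08, i.e. 89.18 dB.
Required insertion loss = 96.0 − 89.18 = 6.82 dB.

6.8 dB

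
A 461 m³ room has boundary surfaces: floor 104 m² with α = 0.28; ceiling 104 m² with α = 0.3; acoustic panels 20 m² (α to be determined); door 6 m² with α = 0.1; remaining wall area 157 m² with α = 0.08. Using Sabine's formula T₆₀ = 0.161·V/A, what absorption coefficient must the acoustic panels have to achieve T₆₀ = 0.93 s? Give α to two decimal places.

Required total absorption A = 0.161·461/0.93 = 79.81 m².
Absorption from the other surfaces = 104·0.28 + 104·0.3 + 6·0.1 + 157·0.08 = 73.48 m², so the acoustic panels must supply 6.33 m² over 20 m².
α = 6.33/20 = 0.316.

0.32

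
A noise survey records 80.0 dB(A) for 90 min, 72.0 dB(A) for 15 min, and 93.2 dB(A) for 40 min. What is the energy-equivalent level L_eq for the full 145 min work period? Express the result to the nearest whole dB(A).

Weight each interval's intensity by its duration and average over T = 145 min:
Σ tᵢ·10^(Lᵢ/10) = 90·10^(80.0/10) + 15·10^(72.0/10) + 40·10^(93.2/10) = 9.281e+10.
L_eq = 10·log₁₀(9.281e+10/145) = 88.06 dB(A).

88 dB(A)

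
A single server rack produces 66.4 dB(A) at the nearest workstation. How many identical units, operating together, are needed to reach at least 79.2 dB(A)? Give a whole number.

The shortfall is 79.2 − 66.4 = 12.8 dB, and N units add 10·log₁₀ N, so need 10·log₁₀ N ≥ 12.8.
N ≥ 10^(12.8/10) = 19.055, so N = 20.

20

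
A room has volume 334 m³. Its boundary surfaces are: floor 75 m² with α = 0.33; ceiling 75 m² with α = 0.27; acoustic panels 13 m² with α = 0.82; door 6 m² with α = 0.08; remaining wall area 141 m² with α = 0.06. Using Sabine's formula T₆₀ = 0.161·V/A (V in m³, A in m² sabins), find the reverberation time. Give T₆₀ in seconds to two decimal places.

0.83 s

Summing Sᵢαᵢ: 75·0.33 + 75·0.27 + 13·0.82 + 6·0.08 + 141·0.06 = 64.60 m².
T₆₀ = 0.161 × 334 / 64.60 = 0.832 s.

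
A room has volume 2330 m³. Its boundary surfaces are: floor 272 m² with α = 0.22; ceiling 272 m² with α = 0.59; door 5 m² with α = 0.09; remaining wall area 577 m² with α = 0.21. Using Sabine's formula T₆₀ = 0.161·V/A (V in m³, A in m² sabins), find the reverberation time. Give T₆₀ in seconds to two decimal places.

Total absorption A = 272·0.22 + 272·0.59 + 5·0.09 + 577·0.21 = 341.94 m² sabins.
T₆₀ = 0.161·V/A = 0.161·2330/341.94 = 1.097 s.

1.10 s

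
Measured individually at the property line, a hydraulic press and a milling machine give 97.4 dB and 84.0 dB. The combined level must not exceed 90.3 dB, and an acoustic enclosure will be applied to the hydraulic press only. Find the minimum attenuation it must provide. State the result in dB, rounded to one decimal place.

Everything except the hydraulic press sums to 10^(84.0/10) = 2.512e+08 in linear terms, 84.00 dB.
To meet 90.3 dB overall, the treated hydraulic press may contribute at most 10^(90.3/10) − 2.512e+08 = 8.203e+08, i.e. 89.14 dB.
So the hydraulic press must be reduced from 97.4 to 89.14 dB: IL = 8.26 dB.

8.3 dB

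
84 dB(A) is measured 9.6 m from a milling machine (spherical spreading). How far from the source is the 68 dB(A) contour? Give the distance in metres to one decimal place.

Point-source spreading drops the level by 20·log₁₀(r₂/r₁); inverting, r₂/r₁ = 10^(ΔL/20).
r₂ = 9.6·10^((84−68)/20) = 9.6·10^(16.0/20) = 60.57 m.

60.6 m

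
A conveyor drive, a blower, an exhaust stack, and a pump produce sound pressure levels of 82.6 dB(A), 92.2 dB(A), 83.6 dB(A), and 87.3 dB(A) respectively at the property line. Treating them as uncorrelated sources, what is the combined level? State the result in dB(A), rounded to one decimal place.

94.2 dB(A)

For uncorrelated sources the intensities add, so convert each level to linear form, sum, and take 10·log₁₀ of the total.
Σ 10^(L/10) = 10^(82.6/10) + 10^(92.2/10) + 10^(83.6/10) + 10^(87.3/10) = 2.608e+09.
L_total = 10·log₁₀(2.608e+09) = 94.16 dB(A).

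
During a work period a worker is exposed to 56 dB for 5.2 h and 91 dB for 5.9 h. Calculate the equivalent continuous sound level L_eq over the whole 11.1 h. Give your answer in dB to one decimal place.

L_eq = 10·log₁₀[(1/T)·Σ tᵢ·10^(Lᵢ/10)] with T = 11.1 h.
Σ tᵢ·10^(Lᵢ/10) = 5.2·10^(56/10) + 5.9·10^(91/10) = 7.430e+09.
L_eq = 10·log₁₀(7.430e+09/11.1) = 88.26 dB.

88.3 dB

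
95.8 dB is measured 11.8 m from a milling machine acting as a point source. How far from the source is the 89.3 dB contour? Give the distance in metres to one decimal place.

24.9 m

Point-source spreading drops the level by 20·log₁₀(r₂/r₁); inverting, r₂/r₁ = 10^(ΔL/20).
r₂ = 11.8·10^((95.8−89.3)/20) = 11.8·10^(6.5/20) = 24.94 m.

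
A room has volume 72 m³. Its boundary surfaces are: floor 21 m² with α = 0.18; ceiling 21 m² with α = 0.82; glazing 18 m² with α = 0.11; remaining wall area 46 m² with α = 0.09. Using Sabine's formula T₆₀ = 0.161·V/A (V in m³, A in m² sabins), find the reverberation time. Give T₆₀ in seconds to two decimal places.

Total absorption A = 21·0.18 + 21·0.82 + 18·0.11 + 46·0.09 = 27.12 m² sabins.
T₆₀ = 0.161 × 72 / 27.12 = 0.427 s.

0.43 s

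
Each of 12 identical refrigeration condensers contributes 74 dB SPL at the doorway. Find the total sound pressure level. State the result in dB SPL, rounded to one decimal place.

With 12 equal, uncorrelated contributions the intensity is 12× that of one unit, giving a rise of 10·log₁₀ 12.
L_total = 74 + 10·log₁₀(12) = 74 + 10.792 = 84.79 dB SPL.

84.8 dB SPL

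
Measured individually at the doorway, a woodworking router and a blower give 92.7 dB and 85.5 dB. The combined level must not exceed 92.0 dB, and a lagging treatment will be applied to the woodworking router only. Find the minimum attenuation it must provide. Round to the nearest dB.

2 dB

The untreated sources together contribute 10^(85.5/10) = 3.548e+08, i.e. 85.50 dB.
To meet 92.0 dB overall, the treated woodworking router may contribute at most 10^(92.0/10) − 3.548e+08 = 1.230e+09, i.e. 90.90 dB.
So the woodworking router must be reduced from 92.7 to 90.90 dB: IL = 1.80 dB.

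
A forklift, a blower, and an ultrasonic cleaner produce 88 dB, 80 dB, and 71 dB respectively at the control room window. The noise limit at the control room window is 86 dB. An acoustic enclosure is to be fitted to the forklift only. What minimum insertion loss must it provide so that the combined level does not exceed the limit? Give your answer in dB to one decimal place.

3.4 dB

The untreated sources together contribute 10^(80/10) + 10^(71/10) = 1.126e+08, i.e. 80.51 dB.
The limit corresponds to 10^(86/10) = 3.981e+08; subtracting the fixed part leaves 2.855e+08 for the forklift, i.e. 84.56 dB.
Required insertion loss = 88 − 84.56 = 3.44 dB.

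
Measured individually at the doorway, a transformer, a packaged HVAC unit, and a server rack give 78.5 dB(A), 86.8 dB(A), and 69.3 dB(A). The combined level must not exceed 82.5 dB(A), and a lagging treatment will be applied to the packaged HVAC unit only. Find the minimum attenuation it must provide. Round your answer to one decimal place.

6.9 dB

Everything except the packaged HVAC unit sums to 10^(78.5/10) + 10^(69.3/10) = 7.931e+07 in linear terms, 78.99 dB(A).
The limit corresponds to 10^(82.5/10) = 1.778e+08; subtracting the fixed part leaves 9.852e+07 for the packaged HVAC unit, i.e. 79.94 dB(A).
So the packaged HVAC unit must be reduced from 86.8 to 79.94 dB(A): IL = 6.86 dB.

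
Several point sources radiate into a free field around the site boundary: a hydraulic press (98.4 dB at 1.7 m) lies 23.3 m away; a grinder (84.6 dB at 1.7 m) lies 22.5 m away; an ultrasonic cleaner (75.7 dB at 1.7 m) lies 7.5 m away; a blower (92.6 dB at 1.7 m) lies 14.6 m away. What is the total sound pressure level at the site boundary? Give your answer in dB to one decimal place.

78.1 dB

Apply inverse-square spreading to bring every level to the receiver, then sum 10^(L/10).
hydraulic press: 98.4 − 20·log₁₀(23.3/1.7) = 98.4 − 22.74 = 75.66 dB.
grinder: 84.6 − 20·log₁₀(22.5/1.7) = 84.6 − 22.43 = 62.17 dB.
ultrasonic cleaner: 75.7 − 20·log₁₀(7.5/1.7) = 75.7 − 12.89 = 62.81 dB.
blower: 92.6 − 20·log₁₀(14.6/1.7) = 92.6 − 18.68 = 73.92 dB.
Σ 10^(L/10) = 6.506e+07 → L_total = 10·log₁₀(6.506e+07) = 78.13 dB.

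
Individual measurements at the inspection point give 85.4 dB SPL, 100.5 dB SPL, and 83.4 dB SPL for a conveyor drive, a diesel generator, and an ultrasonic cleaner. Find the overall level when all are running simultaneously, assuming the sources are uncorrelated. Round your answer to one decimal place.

100.7 dB SPL

For uncorrelated sources the intensities add, so convert each level to linear form, sum, and take 10·log₁₀ of the total.
Σ 10^(L/10) = 10^(85.4/10) + 10^(100.5/10) + 10^(83.4/10) = 1.179e+10.
L_total = 10·log₁₀(1.179e+10) = 100.71 dB SPL.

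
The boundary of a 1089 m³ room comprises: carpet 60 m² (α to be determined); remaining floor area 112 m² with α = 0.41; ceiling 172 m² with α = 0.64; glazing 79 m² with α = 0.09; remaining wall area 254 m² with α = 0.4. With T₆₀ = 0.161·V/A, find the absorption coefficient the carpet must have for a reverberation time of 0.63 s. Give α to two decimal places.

0.23

Required total absorption A = 0.161·1089/0.63 = 278.30 m².
Absorption from the other surfaces = 112·0.41 + 172·0.64 + 79·0.09 + 254·0.4 = 264.71 m², so the carpet must supply 13.59 m² over 60 m².
α = 13.59/60 = 0.227.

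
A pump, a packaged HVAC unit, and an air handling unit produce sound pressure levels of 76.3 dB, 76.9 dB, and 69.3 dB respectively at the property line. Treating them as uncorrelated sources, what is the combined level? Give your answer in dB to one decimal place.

Incoherent sources combine by intensity addition: L_total = 10·log₁₀(Σ 10^(L_i/10)).
Σ 10^(L/10) = 10^(76.3/10) + 10^(76.9/10) + 10^(69.3/10) = 1.001e+08.
L_total = 10·log₁₀(1.001e+08) = 80.01 dB.

80.0 dB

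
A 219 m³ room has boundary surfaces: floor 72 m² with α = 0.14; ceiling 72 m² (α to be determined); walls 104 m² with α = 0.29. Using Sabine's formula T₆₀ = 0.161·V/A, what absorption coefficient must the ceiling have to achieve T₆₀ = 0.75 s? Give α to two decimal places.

0.09

A = 0.161·V/T₆₀ = 0.161·219/0.75 = 47.01 m² sabins.
Absorption from the other surfaces = 72·0.14 + 104·0.29 = 40.24 m², so the ceiling must supply 6.77 m² over 72 m².
α = 6.77/72 = 0.094.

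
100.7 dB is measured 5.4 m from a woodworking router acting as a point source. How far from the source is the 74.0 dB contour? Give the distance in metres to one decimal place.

116.8 m

The 26.7 dB drop corresponds to a distance ratio of 10^(26.7/20) for a point source.
r₂ = 5.4·10^((100.7−74.0)/20) = 5.4·10^(26.7/20) = 116.79 m.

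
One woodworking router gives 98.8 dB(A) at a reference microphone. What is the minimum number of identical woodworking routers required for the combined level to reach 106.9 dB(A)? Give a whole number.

7

N identical sources give L₁ + 10·log₁₀ N, so require 10·log₁₀ N ≥ 106.9 − 98.8 = 8.1 dB.
N ≥ 10^(8.1/10) = 6.457, so N = 7.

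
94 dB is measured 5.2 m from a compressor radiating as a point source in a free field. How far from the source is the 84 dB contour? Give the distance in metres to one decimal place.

16.4 m

For a point source L₁ − L₂ = 20·log₁₀(r₂/r₁), so r₂ = r₁·10^((L₁−L₂)/20).
r₂ = 5.2·10^((94−84)/20) = 5.2·10^(10.0/20) = 16.44 m.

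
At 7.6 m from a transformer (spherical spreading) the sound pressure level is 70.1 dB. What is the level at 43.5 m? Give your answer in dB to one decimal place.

For a point source, L₂ = L₁ − 20·log₁₀(r₂/r₁).
L₂ = 70.1 − 20·log₁₀(43.5/7.6) = 70.1 − 15.154 = 54.95 dB.

54.9 dB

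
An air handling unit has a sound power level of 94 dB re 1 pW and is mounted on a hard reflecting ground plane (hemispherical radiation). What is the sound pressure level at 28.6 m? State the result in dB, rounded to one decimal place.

Free-field hemispherical radiation: L_p = L_w − 10·log₁₀(2π·r²), r = 28.6 m.
2π·r² = 5139 m², 10·log₁₀ of that is 37.109 dB.
L_p = 94 − 37.109 = 56.89 dB.

56.9 dB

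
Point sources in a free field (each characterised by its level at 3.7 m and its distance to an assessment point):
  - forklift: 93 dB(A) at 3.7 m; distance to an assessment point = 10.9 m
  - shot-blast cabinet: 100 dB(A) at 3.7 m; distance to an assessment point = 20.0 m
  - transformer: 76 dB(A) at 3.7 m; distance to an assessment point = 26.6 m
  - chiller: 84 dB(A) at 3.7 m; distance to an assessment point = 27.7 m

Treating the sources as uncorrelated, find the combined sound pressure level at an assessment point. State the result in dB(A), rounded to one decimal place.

87.6 dB(A)

Apply inverse-square spreading to bring every level to the receiver, then sum 10^(L/10).
forklift: 93 − 20·log₁₀(10.9/3.7) = 93 − 9.38 = 83.62 dB(A).
shot-blast cabinet: 100 − 20·log₁₀(20.0/3.7) = 100 − 14.66 = 85.34 dB(A).
transformer: 76 − 20·log₁₀(26.6/3.7) = 76 − 17.13 = 58.87 dB(A).
chiller: 84 − 20·log₁₀(27.7/3.7) = 84 − 17.49 = 66.51 dB(A).
Σ 10^(L/10) = 5.774e+08 → L_total = 10·log₁₀(5.774e+08) = 87.61 dB(A).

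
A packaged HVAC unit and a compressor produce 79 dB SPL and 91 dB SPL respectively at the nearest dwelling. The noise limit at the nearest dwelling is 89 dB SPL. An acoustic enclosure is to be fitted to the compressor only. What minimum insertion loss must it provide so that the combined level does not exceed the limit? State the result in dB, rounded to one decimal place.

Everything except the compressor sums to 10^(79/10) = 7.943e+07 in linear terms, 79.00 dB SPL.
To meet 89 dB SPL overall, the treated compressor may contribute at most 10^(89/10) − 7.943e+07 = 7.149e+08, i.e. 88.54 dB SPL.
Required insertion loss = 91 − 88.54 = 2.46 dB.

2.5 dB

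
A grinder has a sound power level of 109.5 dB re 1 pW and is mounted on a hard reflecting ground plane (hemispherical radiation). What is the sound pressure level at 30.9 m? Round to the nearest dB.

Free-field hemispherical radiation: L_p = L_w − 10·log₁₀(2π·r²), r = 30.9 m.
2π·r² = 5999 m², 10·log₁₀ of that is 37.781 dB.
L_p = 109.5 − 37.781 = 71.72 dB.

72 dB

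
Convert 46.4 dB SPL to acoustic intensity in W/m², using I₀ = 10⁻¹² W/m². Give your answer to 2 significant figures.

4.4e-08 W/m²

L = 10·log₁₀(I/I₀) ⇒ I = I₀·10^(L/10) = 10⁻¹² × 10^4.64.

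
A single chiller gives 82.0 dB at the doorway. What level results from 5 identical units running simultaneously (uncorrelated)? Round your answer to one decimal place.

N identical incoherent sources raise the level by 10·log₁₀ N.
L_total = 82.0 + 10·log₁₀(5) = 82.0 + 6.990 = 88.99 dB.

89.0 dB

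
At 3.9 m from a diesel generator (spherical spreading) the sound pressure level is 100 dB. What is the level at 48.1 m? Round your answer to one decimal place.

For a point source, L₂ = L₁ − 20·log₁₀(r₂/r₁).
L₂ = 100 − 20·log₁₀(48.1/3.9) = 100 − 21.822 = 78.18 dB.

78.2 dB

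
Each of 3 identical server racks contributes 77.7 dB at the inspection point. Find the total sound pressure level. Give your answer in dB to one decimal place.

82.5 dB

L_total = L₁ + 10·log₁₀ N for N identical incoherent sources.
L_total = 77.7 + 10·log₁₀(3) = 77.7 + 4.771 = 82.47 dB.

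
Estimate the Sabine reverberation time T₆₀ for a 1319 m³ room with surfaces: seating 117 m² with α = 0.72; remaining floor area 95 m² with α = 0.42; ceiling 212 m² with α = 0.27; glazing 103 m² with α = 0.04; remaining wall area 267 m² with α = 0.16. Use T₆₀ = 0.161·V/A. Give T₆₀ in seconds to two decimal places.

A = Σ Sᵢαᵢ = 117·0.72 + 95·0.42 + 212·0.27 + 103·0.04 + 267·0.16 = 228.22 m².
T₆₀ = 0.161·V/A = 0.161·1319/228.22 = 0.931 s.

0.93 s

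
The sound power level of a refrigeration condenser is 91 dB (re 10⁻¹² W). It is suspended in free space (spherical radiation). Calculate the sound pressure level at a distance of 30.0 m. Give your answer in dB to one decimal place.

The power spreads over a sphere of area 4π·r², so L_p = L_w − 10·log₁₀(4π·r²).
4π·r² = 1.131e+04 m², 10·log₁₀ of that is 40.535 dB.
L_p = 91 − 40.535 = 50.47 dB.

50.5 dB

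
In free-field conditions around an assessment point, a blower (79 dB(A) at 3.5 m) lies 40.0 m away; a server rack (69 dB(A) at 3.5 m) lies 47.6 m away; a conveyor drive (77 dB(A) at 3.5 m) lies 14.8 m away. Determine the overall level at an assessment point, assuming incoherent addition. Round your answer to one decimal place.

First find each source's level at the receiver (point-source: −20·log₁₀(r/r_ref)), then combine on an intensity basis.
blower: 79 − 20·log₁₀(40.0/3.5) = 79 − 21.16 = 57.84 dB(A).
server rack: 69 − 20·log₁₀(47.6/3.5) = 69 − 22.67 = 46.33 dB(A).
conveyor drive: 77 − 20·log₁₀(14.8/3.5) = 77 − 12.52 = 64.48 dB(A).
Σ 10^(L/10) = 3.454e+06 → L_total = 10·log₁₀(3.454e+06) = 65.38 dB(A).

65.4 dB(A)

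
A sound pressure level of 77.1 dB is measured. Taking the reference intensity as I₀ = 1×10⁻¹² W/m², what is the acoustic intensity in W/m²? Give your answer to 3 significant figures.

L = 10·log₁₀(I/I₀) ⇒ I = I₀·10^(L/10) = 10⁻¹² × 10^7.71.

5.13e-05 W/m²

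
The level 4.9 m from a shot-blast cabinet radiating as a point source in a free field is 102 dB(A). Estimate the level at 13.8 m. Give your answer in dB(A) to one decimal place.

Spherical spreading from a point source gives a 20·log₁₀(r₂/r₁) drop.
L₂ = 102 − 20·log₁₀(13.8/4.9) = 102 − 8.994 = 93.01 dB(A).

93.0 dB(A)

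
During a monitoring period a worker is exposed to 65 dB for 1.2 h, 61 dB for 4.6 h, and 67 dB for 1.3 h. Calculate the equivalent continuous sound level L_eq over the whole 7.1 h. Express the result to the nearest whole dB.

L_eq = 10·log₁₀[(1/T)·Σ tᵢ·10^(Lᵢ/10)] with T = 7.1 h.
Σ tᵢ·10^(Lᵢ/10) = 1.2·10^(65/10) + 4.6·10^(61/10) + 1.3·10^(67/10) = 1.610e+07.
L_eq = 10·log₁₀(1.610e+07/7.1) = 63.56 dB.

64 dB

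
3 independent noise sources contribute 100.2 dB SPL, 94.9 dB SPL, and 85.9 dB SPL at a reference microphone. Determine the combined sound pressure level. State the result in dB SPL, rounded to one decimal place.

101.4 dB SPL

For uncorrelated sources the intensities add, so convert each level to linear form, sum, and take 10·log₁₀ of the total.
Σ 10^(L/10) = 10^(100.2/10) + 10^(94.9/10) + 10^(85.9/10) = 1.395e+10.
L_total = 10·log₁₀(1.395e+10) = 101.45 dB SPL.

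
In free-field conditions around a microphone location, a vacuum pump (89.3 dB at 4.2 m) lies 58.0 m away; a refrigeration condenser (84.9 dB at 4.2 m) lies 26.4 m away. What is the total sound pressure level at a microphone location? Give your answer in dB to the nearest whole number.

71 dB

Propagate each source to the receiver with L = L_ref − 20·log₁₀(r/r_ref), then add intensities.
vacuum pump: 89.3 − 20·log₁₀(58.0/4.2) = 89.3 − 22.80 = 66.50 dB.
refrigeration condenser: 84.9 − 20·log₁₀(26.4/4.2) = 84.9 − 15.97 = 68.93 dB.
Σ 10^(L/10) = 1.228e+07 → L_total = 10·log₁₀(1.228e+07) = 70.89 dB.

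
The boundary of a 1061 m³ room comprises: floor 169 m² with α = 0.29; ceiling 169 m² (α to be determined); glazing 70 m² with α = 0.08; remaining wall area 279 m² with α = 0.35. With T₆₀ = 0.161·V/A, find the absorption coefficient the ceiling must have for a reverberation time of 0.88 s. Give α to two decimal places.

0.25

From T₆₀ = 0.161·V/A, the target T₆₀ = 0.88 s needs A = 0.161·1061/0.88 = 194.11 m².
Absorption from the other surfaces = 169·0.29 + 70·0.08 + 279·0.35 = 152.26 m², so the ceiling must supply 41.85 m² over 169 m².
α = 41.85/169 = 0.248.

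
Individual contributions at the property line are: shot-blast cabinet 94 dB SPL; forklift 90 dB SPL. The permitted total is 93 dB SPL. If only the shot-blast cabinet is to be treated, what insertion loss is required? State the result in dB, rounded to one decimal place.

4.0 dB

Fixed contribution from the other source: Σ 10^(L/10) = 10^(90/10) = 1.000e+09 (90.00 dB SPL).
To meet 93 dB SPL overall, the treated shot-blast cabinet may contribute at most 10^(93/10) − 1.000e+09 = 9.953e+08, i.e. 89.98 dB SPL.
So the shot-blast cabinet must be reduced from 94 to 89.98 dB SPL: IL = 4.02 dB.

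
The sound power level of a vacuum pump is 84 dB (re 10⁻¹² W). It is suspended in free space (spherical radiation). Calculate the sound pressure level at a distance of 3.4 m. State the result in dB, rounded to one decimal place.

62.4 dB

The power spreads over a sphere of area 4π·r², so L_p = L_w − 10·log₁₀(4π·r²).
4π·r² = 145.3 m², 10·log₁₀ of that is 21.622 dB.
L_p = 84 − 21.622 = 62.38 dB.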